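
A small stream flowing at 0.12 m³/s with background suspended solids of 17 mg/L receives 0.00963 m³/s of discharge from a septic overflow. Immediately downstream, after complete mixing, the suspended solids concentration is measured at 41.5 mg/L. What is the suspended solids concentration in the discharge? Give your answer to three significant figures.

347 mg/L

Mass balance: 0.1200·17.00 + 0.009630·Cₑ = 0.1296·41.50
→ Cₑ = (0.1296·41.50 − 0.1200·17.00) / 0.009630 = 346.8 mg/L.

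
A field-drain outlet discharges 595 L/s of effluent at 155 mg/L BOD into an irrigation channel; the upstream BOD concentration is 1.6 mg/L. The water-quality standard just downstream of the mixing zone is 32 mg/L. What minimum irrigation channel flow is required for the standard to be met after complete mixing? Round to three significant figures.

Set C_mix = 32: (Q·1.600 + 595.0·155.0) / (Q + 595.0) = 32
→ Q = 595.0·(155.0 − 32)/(32 − 1.600) = 2407 L/s.

2410 L/s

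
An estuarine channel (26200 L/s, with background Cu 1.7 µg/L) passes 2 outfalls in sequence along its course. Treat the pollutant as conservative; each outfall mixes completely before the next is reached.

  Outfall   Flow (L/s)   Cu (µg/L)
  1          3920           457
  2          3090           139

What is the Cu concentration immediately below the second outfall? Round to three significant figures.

Outfall 1: combined Q = 30120 L/s; C = (26200·1.700 + 3920·457.0)/30120 = 60.96 µg/L.
Outfall 2: combined Q = 33210 L/s; C = (30120·60.96 + 3090·139.0)/33210 = 68.22 µg/L.

68.2 µg/L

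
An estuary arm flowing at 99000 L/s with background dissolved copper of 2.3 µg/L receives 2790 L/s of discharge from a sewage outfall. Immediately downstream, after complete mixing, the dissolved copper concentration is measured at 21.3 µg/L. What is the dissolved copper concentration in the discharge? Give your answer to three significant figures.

Mass balance: 99000·2.300 + 2790·Cₑ = 101800·21.30
→ Cₑ = (101800·21.30 − 99000·2.300) / 2790 = 695.5 µg/L.

695 µg/L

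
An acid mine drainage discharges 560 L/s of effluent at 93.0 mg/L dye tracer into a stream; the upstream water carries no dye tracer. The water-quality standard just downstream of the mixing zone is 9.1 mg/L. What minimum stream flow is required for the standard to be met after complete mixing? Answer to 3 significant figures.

5160 L/s

Set C_mix = 9.1: (Q·0 + 560.0·93.00) / (Q + 560.0) = 9.1
→ Q = 560.0·(93.00 − 9.1)/(9.1 − 0) = 5163 L/s.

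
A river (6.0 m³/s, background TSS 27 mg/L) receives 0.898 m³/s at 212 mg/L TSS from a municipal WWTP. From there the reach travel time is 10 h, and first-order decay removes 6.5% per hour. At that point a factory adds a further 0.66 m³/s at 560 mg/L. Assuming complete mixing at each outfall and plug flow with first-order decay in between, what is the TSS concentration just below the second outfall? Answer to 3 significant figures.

Flow-weighted average: C = (6.000·27.00 + 0.8980·212.0) / 6.898 = 352.4/6.898 = 51.08 mg/L; combined flow 6.898 m³/s.
6.5%/h lost → k = −ln(1 − 0.065) = 0.06721 h⁻¹.
Decay over the reach: 51.08·exp(−kt) = 51.08·0.5106 = 26.09 mg/L.
Second outfall: C = (6.898·26.09 + 0.6600·560.0)/7.558 = 72.71 mg/L.

72.7 mg/L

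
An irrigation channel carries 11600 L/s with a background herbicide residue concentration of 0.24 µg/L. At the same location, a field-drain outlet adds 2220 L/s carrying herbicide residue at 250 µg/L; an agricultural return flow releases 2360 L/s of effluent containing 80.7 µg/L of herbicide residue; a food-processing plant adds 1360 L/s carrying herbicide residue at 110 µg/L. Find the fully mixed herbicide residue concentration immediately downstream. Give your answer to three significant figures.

51.2 µg/L

Mass balance: C = (11600·0.2400 + 2220·250.0 + 2360·80.70 + 1360·110.0) / 17540 = 897800/17540 = 51.19 µg/L.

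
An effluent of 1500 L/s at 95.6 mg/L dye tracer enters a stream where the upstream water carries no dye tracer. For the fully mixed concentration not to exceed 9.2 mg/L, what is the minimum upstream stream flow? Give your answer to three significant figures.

Set C_mix = 9.2: (Q·0 + 1500·95.60) / (Q + 1500) = 9.2
→ Q = 1500·(95.60 − 9.2)/(9.2 − 0) = 14090 L/s.

14100 L/s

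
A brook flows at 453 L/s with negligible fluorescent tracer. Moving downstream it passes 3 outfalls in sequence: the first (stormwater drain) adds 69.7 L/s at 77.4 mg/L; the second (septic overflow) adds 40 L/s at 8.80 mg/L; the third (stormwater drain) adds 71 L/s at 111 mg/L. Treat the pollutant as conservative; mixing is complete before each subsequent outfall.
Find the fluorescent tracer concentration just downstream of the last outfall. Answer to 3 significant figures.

After outfall 1: Q = 453.0 + 69.70 = 522.7 L/s; C = (453.0·0 + 69.70·77.40)/522.7 = 10.32 mg/L.
After outfall 2: Q = 522.7 + 40.00 = 562.7 L/s; C = (522.7·10.32 + 40.00·8.800)/562.7 = 10.21 mg/L.
After outfall 3: Q = 562.7 + 71.00 = 633.7 L/s; C = (562.7·10.21 + 71.00·111.0)/633.7 = 21.51 mg/L.

21.5 mg/L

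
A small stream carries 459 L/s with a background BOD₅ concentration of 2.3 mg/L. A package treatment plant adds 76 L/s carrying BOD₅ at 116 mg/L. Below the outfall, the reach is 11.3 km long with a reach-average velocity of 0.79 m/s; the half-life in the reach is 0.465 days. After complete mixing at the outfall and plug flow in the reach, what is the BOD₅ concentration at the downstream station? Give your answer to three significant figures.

14.4 mg/L

Flow-weighted average: C = (459.0·2.300 + 76.00·116.0) / 535.0 = 9872/535.0 = 18.45 mg/L.
Travel time t = 11.3·1000 / 0.79 = 14300 s = 3.973 h.
Half-life 0.465 d → k = ln 2 / 0.465 = 1.491 d⁻¹.
After decay, C = 18.45 × e^(−kt) = 18.45 × 0.7813 = 14.42 mg/L.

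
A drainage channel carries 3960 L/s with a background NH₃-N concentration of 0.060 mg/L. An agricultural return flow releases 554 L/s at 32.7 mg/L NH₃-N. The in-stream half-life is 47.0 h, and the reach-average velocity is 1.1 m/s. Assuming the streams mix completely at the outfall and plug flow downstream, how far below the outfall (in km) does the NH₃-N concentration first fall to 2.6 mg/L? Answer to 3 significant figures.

Mass balance: C = (3960·0.06000 + 554.0·32.70) / 4514 = 18350/4514 = 4.066 mg/L.
Half-life 47.0 h → k = ln 2 / 47.0 = 0.01475 h⁻¹ = 0.3539 d⁻¹.
Set 4.066·exp(−k·t) = 2.6 → t = ln(4.066/2.6)/k = 109100 s = 30.32 h.
Distance = v·t = 1.1·109100 = 120100 m = 120.1 km.

120 km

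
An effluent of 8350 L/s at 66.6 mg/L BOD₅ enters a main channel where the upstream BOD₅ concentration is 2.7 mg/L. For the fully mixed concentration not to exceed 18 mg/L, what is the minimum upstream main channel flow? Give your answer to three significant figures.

Set C_mix = 18: (Q·2.700 + 8350·66.60) / (Q + 8350) = 18
→ Q = 8350·(66.60 − 18)/(18 − 2.700) = 26520 L/s.

26500 L/s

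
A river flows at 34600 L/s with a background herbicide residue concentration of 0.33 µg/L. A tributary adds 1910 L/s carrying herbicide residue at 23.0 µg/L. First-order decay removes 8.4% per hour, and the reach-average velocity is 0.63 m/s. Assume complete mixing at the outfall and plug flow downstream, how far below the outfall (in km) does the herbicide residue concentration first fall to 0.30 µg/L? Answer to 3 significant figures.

41.9 km

Mass balance: C = (34600·0.3300 + 1910·23.00) / 36510 = 55350/36510 = 1.516 µg/L.
8.4%/h lost → k = −ln(1 − 0.084) = 0.08774 h⁻¹.
Set 1.516·exp(−k·t) = 0.30 → t = ln(1.516/0.30)/k = 66470 s = 18.46 h.
Distance = v·t = 0.63·66470 = 41880 m = 41.88 km.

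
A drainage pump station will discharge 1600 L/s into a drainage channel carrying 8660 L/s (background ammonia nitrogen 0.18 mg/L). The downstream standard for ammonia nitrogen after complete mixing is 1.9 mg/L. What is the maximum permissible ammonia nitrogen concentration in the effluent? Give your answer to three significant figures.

At the limit, (Qr·Cr + Qe·Cₑ)/(Qr + Qe) = 1.9:
Cₑ = (10260·1.9 − 8660·0.1800) / 1600 = 11.21 mg/L.

11.2 mg/L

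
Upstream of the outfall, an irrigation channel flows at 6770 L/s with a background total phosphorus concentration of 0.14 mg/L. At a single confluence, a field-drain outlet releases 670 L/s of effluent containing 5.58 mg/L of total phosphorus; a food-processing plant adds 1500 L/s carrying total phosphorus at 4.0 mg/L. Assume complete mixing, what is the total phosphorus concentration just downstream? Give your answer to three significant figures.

1.20 mg/L

Mixed concentration C = ΣQC/ΣQ = (6770·0.1400 + 670.0·5.580 + 1500·4.000) / 8940 = 10690/8940 = 1.195 mg/L.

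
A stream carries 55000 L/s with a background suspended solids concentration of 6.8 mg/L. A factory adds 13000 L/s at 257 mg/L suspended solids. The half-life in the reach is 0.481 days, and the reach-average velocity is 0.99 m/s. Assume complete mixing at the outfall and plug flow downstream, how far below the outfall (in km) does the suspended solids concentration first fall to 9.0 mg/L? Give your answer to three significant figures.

Mixed concentration C = ΣQC/ΣQ = (55000·6.800 + 13000·257.0) / 68000 = 3715000/68000 = 54.63 mg/L.
Half-life 0.481 d → k = ln 2 / 0.481 = 1.441 d⁻¹.
Set 54.63·exp(−k·t) = 9.0 → t = ln(54.63/9.0)/k = 108100 s = 30.03 h.
Distance = v·t = 0.99·108100 = 107000 m = 107.0 km.

107 km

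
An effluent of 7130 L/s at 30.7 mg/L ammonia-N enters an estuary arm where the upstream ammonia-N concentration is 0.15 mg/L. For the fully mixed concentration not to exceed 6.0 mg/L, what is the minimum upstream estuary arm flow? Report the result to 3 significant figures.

30100 L/s

Set C_mix = 6.0: (Q·0.1500 + 7130·30.70) / (Q + 7130) = 6.0
→ Q = 7130·(30.70 − 6.0)/(6.0 − 0.1500) = 30100 L/s.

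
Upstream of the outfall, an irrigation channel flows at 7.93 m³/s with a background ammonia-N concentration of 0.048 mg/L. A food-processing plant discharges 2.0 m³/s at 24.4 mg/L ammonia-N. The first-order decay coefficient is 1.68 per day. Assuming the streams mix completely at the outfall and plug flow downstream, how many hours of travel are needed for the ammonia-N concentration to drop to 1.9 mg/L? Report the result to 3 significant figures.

Mixed concentration C = ΣQC/ΣQ = (7.930·0.04800 + 2.000·24.40) / 9.930 = 49.18/9.930 = 4.953 mg/L.
4.953·exp(−k·t) = 1.9 → t = ln(4.953/1.9)/k = 49270 s = 13.69 h.

13.7 h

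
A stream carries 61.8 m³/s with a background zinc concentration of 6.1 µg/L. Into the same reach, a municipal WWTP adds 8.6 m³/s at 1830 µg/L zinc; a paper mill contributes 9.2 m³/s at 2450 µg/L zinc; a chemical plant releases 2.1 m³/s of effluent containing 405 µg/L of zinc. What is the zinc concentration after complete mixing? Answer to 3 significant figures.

Mixed concentration C = ΣQC/ΣQ = (61.80·6.100 + 8.600·1830 + 9.200·2450 + 2.100·405.0) / 81.70 = 39510/81.70 = 483.5 µg/L.

484 µg/L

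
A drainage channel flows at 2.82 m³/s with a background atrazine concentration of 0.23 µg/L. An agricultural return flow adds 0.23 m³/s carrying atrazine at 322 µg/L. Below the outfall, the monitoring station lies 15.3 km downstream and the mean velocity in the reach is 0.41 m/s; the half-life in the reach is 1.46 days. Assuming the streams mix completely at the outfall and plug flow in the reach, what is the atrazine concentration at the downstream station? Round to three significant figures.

Mass balance: C = (2.820·0.2300 + 0.2300·322.0) / 3.050 = 74.71/3.050 = 24.49 µg/L.
Travel time t = 15.3·1000 / 0.41 = 37320 s = 10.37 h.
Half-life 1.46 d → k = ln 2 / 1.46 = 0.4748 d⁻¹.
First-order decay: C = 24.49·exp(−k·t) = 24.49·0.8146 = 19.95 µg/L.

20.0 µg/L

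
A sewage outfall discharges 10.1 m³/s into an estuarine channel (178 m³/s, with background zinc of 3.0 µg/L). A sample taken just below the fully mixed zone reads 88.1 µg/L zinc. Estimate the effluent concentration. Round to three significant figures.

1590 µg/L

Mass balance: 178.0·3.000 + 10.10·Cₑ = 188.1·88.10
→ Cₑ = (188.1·88.10 − 178.0·3.000) / 10.10 = 1588 µg/L.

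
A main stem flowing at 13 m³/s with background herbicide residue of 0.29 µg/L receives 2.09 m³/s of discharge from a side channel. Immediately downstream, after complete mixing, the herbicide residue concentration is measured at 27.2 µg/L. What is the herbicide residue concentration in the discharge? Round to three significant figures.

195 µg/L

Mass balance: 13.00·0.2900 + 2.090·Cₑ = 15.09·27.20
→ Cₑ = (15.09·27.20 − 13.00·0.2900) / 2.090 = 194.6 µg/L.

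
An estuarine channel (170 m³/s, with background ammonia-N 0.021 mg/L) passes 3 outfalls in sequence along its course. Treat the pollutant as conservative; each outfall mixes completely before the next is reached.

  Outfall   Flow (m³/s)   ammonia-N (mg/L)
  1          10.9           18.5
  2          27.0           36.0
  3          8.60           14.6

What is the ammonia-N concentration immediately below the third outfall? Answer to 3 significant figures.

6.02 mg/L

After outfall 1: Q = 170.0 + 10.90 = 180.9 m³/s; C = (170.0·0.02100 + 10.90·18.50)/180.9 = 1.134 mg/L.
After outfall 2: Q = 180.9 + 27.00 = 207.9 m³/s; C = (180.9·1.134 + 27.00·36.00)/207.9 = 5.662 mg/L.
After outfall 3: Q = 207.9 + 8.600 = 216.5 m³/s; C = (207.9·5.662 + 8.600·14.60)/216.5 = 6.017 mg/L.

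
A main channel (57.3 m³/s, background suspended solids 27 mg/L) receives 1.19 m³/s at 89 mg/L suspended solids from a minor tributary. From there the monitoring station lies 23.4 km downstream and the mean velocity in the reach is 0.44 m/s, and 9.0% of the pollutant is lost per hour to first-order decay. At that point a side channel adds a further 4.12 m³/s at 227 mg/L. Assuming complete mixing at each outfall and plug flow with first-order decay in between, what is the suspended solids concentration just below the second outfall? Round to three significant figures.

Mixed concentration C = ΣQC/ΣQ = (57.30·27.00 + 1.190·89.00) / 58.49 = 1653/58.49 = 28.26 mg/L; combined flow 58.49 m³/s.
Travel time t = 23.4·1000 / 0.44 = 53180 s = 14.77 h.
9.0%/h lost → k = −ln(1 − 0.09) = 0.09431 h⁻¹.
Decay over the reach: 28.26·exp(−kt) = 28.26·0.2483 = 7.017 mg/L.
Second outfall: C = (58.49·7.017 + 4.120·227.0)/62.61 = 21.49 mg/L.

21.5 mg/L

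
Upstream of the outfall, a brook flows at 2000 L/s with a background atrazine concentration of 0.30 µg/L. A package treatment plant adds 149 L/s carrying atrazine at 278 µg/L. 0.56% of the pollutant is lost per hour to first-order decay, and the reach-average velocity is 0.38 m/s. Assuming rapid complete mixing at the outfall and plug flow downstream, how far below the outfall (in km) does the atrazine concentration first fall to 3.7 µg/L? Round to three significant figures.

406 km

Mass balance: C = (2000·0.3000 + 149.0·278.0) / 2149 = 42020/2149 = 19.55 µg/L.
0.56%/h lost → k = −ln(1 − 0.0056) = 0.005616 h⁻¹.
Set 19.55·exp(−k·t) = 3.7 → t = ln(19.55/3.7)/k = 1067000 s = 296.5 h.
Distance = v·t = 0.38·1067000 = 405600 m = 405.6 km.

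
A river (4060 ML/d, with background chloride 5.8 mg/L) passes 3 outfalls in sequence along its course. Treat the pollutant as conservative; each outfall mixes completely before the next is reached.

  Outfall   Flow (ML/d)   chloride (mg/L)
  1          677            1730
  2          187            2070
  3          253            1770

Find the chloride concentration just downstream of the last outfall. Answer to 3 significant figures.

392 mg/L

After outfall 1: Q = 4060 + 677.0 = 4737 ML/d; C = (4060·5.800 + 677.0·1730)/4737 = 252.2 mg/L.
After outfall 2: Q = 4737 + 187.0 = 4924 ML/d; C = (4737·252.2 + 187.0·2070)/4924 = 321.3 mg/L.
After outfall 3: Q = 4924 + 253.0 = 5177 ML/d; C = (4924·321.3 + 253.0·1770)/5177 = 392.1 mg/L.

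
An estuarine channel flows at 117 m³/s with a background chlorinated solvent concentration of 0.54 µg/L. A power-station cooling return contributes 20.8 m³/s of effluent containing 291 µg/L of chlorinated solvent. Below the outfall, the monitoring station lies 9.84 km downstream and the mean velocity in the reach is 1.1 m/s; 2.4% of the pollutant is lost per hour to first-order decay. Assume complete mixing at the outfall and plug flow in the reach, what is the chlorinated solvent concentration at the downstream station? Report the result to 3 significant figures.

Flow-weighted average: C = (117.0·0.5400 + 20.80·291.0) / 137.8 = 6116/137.8 = 44.38 µg/L.
Travel time t = 9.84·1000 / 1.1 = 8945 s = 2.485 h.
2.4%/h lost → k = −ln(1 − 0.024) = 0.02429 h⁻¹.
After decay, C = 44.38 × e^(−kt) = 44.38 × 0.9414 = 41.78 µg/L.

41.8 µg/L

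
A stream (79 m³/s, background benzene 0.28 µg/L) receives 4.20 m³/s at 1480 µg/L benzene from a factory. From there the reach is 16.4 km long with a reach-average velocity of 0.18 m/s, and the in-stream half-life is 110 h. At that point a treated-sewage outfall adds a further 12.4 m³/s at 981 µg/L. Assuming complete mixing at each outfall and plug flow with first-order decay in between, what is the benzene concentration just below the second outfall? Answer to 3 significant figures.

After mixing, C = (79.00·0.2800 + 4.200·1480) / 83.20 = 6238/83.20 = 74.98 µg/L; combined flow 83.20 m³/s.
Travel time t = 16.4·1000 / 0.18 = 91110 s = 25.31 h.
Half-life 110 h → k = ln 2 / 110 = 0.006301 h⁻¹ = 0.1512 d⁻¹.
Decay over the reach: 74.98·exp(−kt) = 74.98·0.8526 = 63.92 µg/L.
Second outfall: C = (83.20·63.92 + 12.40·981.0)/95.60 = 182.9 µg/L.

183 µg/L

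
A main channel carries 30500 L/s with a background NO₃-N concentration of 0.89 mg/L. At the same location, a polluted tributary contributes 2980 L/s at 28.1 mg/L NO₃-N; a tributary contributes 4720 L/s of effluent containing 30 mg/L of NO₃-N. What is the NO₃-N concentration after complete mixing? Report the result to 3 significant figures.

Mass balance: C = (30500·0.8900 + 2980·28.10 + 4720·30.00) / 38200 = 252500/38200 = 6.610 mg/L.

6.61 mg/L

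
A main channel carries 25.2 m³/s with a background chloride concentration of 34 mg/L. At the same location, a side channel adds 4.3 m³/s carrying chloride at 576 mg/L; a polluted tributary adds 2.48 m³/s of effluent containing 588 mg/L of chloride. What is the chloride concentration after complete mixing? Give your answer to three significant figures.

150 mg/L

Mass balance: C = (25.20·34.00 + 4.300·576.0 + 2.480·588.0) / 31.98 = 4792/31.98 = 149.8 mg/L.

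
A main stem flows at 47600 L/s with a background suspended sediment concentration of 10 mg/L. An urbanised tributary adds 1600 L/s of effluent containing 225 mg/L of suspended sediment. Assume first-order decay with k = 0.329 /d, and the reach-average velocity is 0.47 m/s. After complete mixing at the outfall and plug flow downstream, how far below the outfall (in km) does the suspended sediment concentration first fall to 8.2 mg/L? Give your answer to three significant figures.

89.9 km

Conservation of mass: C = (47600·10.00 + 1600·225.0) / 49200 = 836000/49200 = 16.99 mg/L.
Set 16.99·exp(−k·t) = 8.2 → t = ln(16.99/8.2)/k = 191300 s = 53.15 h.
Distance = v·t = 0.47·191300 = 89930 m = 89.93 km.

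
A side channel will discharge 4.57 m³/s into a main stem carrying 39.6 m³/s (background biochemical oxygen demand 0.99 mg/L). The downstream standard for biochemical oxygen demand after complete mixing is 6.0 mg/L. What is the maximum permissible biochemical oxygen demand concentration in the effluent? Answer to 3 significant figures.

At the limit, (Qr·Cr + Qe·Cₑ)/(Qr + Qe) = 6.0:
Cₑ = (44.17·6.0 − 39.60·0.9900) / 4.570 = 49.41 mg/L.

49.4 mg/L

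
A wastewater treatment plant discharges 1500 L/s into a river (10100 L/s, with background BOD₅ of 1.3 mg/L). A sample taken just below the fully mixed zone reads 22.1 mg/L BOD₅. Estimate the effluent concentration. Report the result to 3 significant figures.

Mass balance: 10100·1.300 + 1500·Cₑ = 11600·22.10
→ Cₑ = (11600·22.10 − 10100·1.300) / 1500 = 162.2 mg/L.

162 mg/L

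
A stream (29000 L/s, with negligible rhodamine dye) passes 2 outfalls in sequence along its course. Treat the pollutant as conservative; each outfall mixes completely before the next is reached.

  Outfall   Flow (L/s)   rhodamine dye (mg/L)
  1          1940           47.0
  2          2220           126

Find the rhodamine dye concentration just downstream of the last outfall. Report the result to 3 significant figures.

11.2 mg/L

Below outfall 1: Q → 30940 L/s, C = (29000·0 + 1940·47.00)/30940 = 2.947 mg/L.
Below outfall 2: Q → 33160 L/s, C = (30940·2.947 + 2220·126.0)/33160 = 11.19 mg/L.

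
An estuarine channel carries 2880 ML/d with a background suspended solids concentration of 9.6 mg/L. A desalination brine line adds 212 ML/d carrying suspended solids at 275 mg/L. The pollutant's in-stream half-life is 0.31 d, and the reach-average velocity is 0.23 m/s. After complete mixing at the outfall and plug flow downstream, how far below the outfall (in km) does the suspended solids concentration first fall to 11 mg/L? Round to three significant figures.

Conservation of mass: C = (2880·9.600 + 212.0·275.0) / 3092 = 85950/3092 = 27.80 mg/L.
Half-life 0.31 d → k = ln 2 / 0.31 = 2.236 d⁻¹.
Set 27.80·exp(−k·t) = 11 → t = ln(27.80/11)/k = 35820 s = 9.950 h.
Distance = v·t = 0.23·35820 = 8239 m = 8.239 km.

8.24 km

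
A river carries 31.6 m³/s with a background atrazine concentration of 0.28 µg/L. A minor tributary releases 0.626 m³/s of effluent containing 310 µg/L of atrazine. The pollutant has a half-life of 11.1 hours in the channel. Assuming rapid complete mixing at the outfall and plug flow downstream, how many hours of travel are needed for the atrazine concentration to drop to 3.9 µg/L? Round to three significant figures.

After mixing, C = (31.60·0.2800 + 0.6260·310.0) / 32.23 = 202.9/32.23 = 6.296 µg/L.
Half-life 11.1 h → k = ln 2 / 11.1 = 0.06245 h⁻¹ = 1.499 d⁻¹.
6.296·exp(−k·t) = 3.9 → t = ln(6.296/3.9)/k = 27610 s = 7.671 h.

7.67 h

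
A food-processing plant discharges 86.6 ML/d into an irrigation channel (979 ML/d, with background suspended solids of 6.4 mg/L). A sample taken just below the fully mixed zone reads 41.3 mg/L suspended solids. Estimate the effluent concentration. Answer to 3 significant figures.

Mass balance: 979.0·6.400 + 86.60·Cₑ = 1066·41.30
→ Cₑ = (1066·41.30 − 979.0·6.400) / 86.60 = 435.8 mg/L.

436 mg/L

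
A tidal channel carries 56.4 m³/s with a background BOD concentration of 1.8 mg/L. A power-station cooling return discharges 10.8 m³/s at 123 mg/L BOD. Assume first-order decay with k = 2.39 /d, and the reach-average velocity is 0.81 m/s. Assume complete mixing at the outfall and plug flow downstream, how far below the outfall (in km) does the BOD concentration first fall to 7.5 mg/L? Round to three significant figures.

30.5 km

Mixed concentration C = ΣQC/ΣQ = (56.40·1.800 + 10.80·123.0) / 67.20 = 1430/67.20 = 21.28 mg/L.
Set 21.28·exp(−k·t) = 7.5 → t = ln(21.28/7.5)/k = 37700 s = 10.47 h.
Distance = v·t = 0.81·37700 = 30540 m = 30.54 km.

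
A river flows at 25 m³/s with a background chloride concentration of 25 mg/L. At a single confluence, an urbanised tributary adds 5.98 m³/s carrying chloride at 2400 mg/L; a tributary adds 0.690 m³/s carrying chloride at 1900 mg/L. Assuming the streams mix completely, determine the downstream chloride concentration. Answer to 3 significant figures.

514 mg/L

Mixed concentration C = ΣQC/ΣQ = (25.00·25.00 + 5.980·2400 + 0.6900·1900) / 31.67 = 16290/31.67 = 514.3 mg/L.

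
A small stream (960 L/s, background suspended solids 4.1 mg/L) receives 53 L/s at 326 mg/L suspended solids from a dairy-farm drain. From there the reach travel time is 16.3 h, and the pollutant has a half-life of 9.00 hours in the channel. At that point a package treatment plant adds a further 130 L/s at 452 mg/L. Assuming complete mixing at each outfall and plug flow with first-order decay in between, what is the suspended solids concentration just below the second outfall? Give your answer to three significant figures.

Flow-weighted average: C = (960.0·4.100 + 53.00·326.0) / 1013 = 21210/1013 = 20.94 mg/L; combined flow 1013 L/s.
Half-life 9.00 h → k = ln 2 / 9.00 = 0.07702 h⁻¹ = 1.848 d⁻¹.
First-order decay: C = 20.94·exp(−k·t) = 20.94·0.2850 = 5.968 mg/L.
Second outfall: C = (1013·5.968 + 130.0·452.0)/1143 = 56.70 mg/L.

56.7 mg/L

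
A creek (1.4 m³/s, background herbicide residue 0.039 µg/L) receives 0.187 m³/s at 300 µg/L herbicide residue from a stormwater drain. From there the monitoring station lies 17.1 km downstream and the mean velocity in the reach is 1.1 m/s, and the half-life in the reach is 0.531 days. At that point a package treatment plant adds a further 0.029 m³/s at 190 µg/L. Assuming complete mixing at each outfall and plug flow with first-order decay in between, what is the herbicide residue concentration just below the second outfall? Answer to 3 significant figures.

30.9 µg/L

Mass balance: C = (1.400·0.03900 + 0.1870·300.0) / 1.587 = 56.15/1.587 = 35.38 µg/L; combined flow 1.587 m³/s.
Travel time t = 17.1·1000 / 1.1 = 15550 s = 4.318 h.
Half-life 0.531 d → k = ln 2 / 0.531 = 1.305 d⁻¹.
Applying C = C₀e^(−kt): 35.38 × 0.7907 = 27.98 µg/L.
Second outfall: C = (1.587·27.98 + 0.02900·190.0)/1.616 = 30.88 µg/L.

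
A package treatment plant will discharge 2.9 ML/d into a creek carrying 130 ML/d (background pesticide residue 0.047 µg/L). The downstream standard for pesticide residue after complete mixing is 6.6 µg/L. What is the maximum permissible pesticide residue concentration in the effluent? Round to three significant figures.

At the limit, (Qr·Cr + Qe·Cₑ)/(Qr + Qe) = 6.6:
Cₑ = (132.9·6.6 − 130.0·0.04700) / 2.900 = 300.4 µg/L.

300 µg/L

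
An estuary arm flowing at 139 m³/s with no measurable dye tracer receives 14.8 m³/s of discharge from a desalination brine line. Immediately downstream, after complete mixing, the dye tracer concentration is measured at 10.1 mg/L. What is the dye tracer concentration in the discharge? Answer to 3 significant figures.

Mass balance: 139.0·0 + 14.80·Cₑ = 153.8·10.10
→ Cₑ = (153.8·10.10 − 139.0·0) / 14.80 = 105.0 mg/L.

105 mg/L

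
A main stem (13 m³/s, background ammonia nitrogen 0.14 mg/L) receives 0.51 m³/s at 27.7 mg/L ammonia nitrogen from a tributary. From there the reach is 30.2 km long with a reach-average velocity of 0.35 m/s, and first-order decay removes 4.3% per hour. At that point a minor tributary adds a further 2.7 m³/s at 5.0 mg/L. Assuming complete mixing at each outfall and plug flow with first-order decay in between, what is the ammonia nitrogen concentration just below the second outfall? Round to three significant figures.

1.18 mg/L

Conservation of mass: C = (13.00·0.1400 + 0.5100·27.70) / 13.51 = 15.95/13.51 = 1.180 mg/L; combined flow 13.51 m³/s.
Travel time t = 30.2·1000 / 0.35 = 86290 s = 23.97 h.
4.3%/h lost → k = −ln(1 − 0.043) = 0.04395 h⁻¹.
First-order decay: C = 1.180·exp(−k·t) = 1.180·0.3487 = 0.4116 mg/L.
At the second outfall, C = (13.51·0.4116 + 2.700·5.000) / (13.51 + 2.700) = 1.176 mg/L.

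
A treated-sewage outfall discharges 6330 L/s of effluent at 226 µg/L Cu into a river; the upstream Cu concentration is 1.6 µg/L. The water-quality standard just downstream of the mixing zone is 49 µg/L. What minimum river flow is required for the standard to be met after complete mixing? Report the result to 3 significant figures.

Set C_mix = 49: (Q·1.600 + 6330·226.0) / (Q + 6330) = 49
→ Q = 6330·(226.0 − 49)/(49 − 1.600) = 23640 L/s.

23600 L/s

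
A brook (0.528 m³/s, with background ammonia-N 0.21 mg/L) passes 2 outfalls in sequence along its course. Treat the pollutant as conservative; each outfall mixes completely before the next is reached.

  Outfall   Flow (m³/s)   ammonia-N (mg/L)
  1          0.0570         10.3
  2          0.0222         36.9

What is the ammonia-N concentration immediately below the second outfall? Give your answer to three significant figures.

2.50 mg/L

Outfall 1: combined Q = 0.5850 m³/s; C = (0.5280·0.2100 + 0.05700·10.30)/0.5850 = 1.193 mg/L.
Outfall 2: combined Q = 0.6072 m³/s; C = (0.5850·1.193 + 0.02220·36.90)/0.6072 = 2.499 mg/L.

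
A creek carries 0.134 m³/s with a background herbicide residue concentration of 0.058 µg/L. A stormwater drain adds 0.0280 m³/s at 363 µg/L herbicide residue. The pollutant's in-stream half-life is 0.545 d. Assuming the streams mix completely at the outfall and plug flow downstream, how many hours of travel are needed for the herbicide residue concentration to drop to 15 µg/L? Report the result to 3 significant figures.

27.0 h

Mixed concentration C = ΣQC/ΣQ = (0.1340·0.05800 + 0.02800·363.0) / 0.1620 = 10.17/0.1620 = 62.79 µg/L.
Half-life 0.545 d → k = ln 2 / 0.545 = 1.272 d⁻¹.
62.79·exp(−k·t) = 15 → t = ln(62.79/15)/k = 97260 s = 27.02 h.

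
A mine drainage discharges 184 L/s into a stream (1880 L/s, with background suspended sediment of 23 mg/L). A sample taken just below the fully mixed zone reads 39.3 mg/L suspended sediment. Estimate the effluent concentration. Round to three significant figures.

Mass balance: 1880·23.00 + 184.0·Cₑ = 2064·39.30
→ Cₑ = (2064·39.30 − 1880·23.00) / 184.0 = 205.8 mg/L.

206 mg/L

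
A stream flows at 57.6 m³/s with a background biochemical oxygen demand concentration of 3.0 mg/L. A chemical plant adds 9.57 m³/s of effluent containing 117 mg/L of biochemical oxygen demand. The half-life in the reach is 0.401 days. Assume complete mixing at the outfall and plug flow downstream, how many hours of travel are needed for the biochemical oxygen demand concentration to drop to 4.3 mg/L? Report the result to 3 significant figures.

20.8 h

Conservation of mass: C = (57.60·3.000 + 9.570·117.0) / 67.17 = 1292/67.17 = 19.24 mg/L.
Half-life 0.401 d → k = ln 2 / 0.401 = 1.729 d⁻¹.
19.24·exp(−k·t) = 4.3 → t = ln(19.24/4.3)/k = 74900 s = 20.81 h.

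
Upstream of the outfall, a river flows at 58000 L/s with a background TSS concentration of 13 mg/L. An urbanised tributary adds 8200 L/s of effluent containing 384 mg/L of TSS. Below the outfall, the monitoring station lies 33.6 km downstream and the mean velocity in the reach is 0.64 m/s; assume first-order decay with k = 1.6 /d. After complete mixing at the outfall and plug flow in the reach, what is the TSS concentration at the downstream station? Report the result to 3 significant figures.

22.3 mg/L

Mass balance: C = (58000·13.00 + 8200·384.0) / 66200 = 3903000/66200 = 58.95 mg/L.
Travel time t = 33.6·1000 / 0.64 = 52500 s = 14.58 h.
Decay over the reach: 58.95·exp(−kt) = 58.95·0.3782 = 22.30 mg/L.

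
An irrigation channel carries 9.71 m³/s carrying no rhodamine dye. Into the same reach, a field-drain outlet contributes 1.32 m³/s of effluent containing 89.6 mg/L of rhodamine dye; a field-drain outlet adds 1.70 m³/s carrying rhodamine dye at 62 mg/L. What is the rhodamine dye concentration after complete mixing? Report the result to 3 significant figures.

17.6 mg/L

Conservation of mass: C = (9.710·0 + 1.320·89.60 + 1.700·62.00) / 12.73 = 223.7/12.73 = 17.57 mg/L.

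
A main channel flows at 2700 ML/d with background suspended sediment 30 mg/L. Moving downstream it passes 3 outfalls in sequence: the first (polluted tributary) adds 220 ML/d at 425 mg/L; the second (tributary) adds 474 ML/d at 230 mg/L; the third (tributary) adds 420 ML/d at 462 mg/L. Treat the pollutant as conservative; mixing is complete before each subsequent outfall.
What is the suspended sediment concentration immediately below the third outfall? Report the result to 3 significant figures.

125 mg/L

After outfall 1: Q = 2700 + 220.0 = 2920 ML/d; C = (2700·30.00 + 220.0·425.0)/2920 = 59.76 mg/L.
After outfall 2: Q = 2920 + 474.0 = 3394 ML/d; C = (2920·59.76 + 474.0·230.0)/3394 = 83.54 mg/L.
After outfall 3: Q = 3394 + 420.0 = 3814 ML/d; C = (3394·83.54 + 420.0·462.0)/3814 = 125.2 mg/L.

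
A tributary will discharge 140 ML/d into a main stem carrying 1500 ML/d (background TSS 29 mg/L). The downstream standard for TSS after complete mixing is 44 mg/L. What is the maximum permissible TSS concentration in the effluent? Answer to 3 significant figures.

205 mg/L

At the limit, (Qr·Cr + Qe·Cₑ)/(Qr + Qe) = 44:
Cₑ = (1640·44 − 1500·29.00) / 140.0 = 204.7 mg/L.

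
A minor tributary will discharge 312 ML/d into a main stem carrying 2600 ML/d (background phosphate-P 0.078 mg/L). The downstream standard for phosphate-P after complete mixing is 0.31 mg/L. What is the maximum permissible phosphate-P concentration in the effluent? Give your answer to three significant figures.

At the limit, (Qr·Cr + Qe·Cₑ)/(Qr + Qe) = 0.31:
Cₑ = (2912·0.31 − 2600·0.07800) / 312.0 = 2.243 mg/L.

2.24 mg/L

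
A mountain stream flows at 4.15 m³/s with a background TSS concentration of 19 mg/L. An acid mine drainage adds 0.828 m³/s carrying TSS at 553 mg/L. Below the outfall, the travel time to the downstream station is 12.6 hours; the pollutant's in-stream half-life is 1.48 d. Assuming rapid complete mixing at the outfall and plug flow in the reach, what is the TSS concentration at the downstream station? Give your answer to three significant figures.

84.3 mg/L

Mass balance: C = (4.150·19.00 + 0.8280·553.0) / 4.978 = 536.7/4.978 = 107.8 mg/L.
Half-life 1.48 d → k = ln 2 / 1.48 = 0.4683 d⁻¹.
Decay over the reach: 107.8·exp(−kt) = 107.8·0.7820 = 84.32 mg/L.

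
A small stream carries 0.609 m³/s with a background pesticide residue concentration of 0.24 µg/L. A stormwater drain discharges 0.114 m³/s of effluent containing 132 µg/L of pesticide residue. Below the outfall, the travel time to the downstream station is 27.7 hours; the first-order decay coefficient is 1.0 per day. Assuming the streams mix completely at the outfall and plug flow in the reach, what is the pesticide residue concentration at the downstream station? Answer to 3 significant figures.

6.63 µg/L

Conservation of mass: C = (0.6090·0.2400 + 0.1140·132.0) / 0.7230 = 15.19/0.7230 = 21.02 µg/L.
After decay, C = 21.02 × e^(−kt) = 21.02 × 0.3153 = 6.627 µg/L.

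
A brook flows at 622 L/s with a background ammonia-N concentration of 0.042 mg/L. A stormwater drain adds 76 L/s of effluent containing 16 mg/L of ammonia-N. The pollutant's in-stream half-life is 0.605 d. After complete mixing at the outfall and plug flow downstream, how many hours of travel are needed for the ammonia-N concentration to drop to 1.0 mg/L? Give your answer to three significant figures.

After mixing, C = (622.0·0.04200 + 76.00·16.00) / 698.0 = 1242/698.0 = 1.780 mg/L.
Half-life 0.605 d → k = ln 2 / 0.605 = 1.146 d⁻¹.
1.780·exp(−k·t) = 1.0 → t = ln(1.780/1.0)/k = 43460 s = 12.07 h.

12.1 h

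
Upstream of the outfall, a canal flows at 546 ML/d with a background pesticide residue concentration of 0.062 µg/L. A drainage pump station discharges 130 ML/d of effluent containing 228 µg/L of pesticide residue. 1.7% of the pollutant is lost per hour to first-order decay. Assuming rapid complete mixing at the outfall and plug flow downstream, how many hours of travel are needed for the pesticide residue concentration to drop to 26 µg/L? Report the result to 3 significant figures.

After mixing, C = (546.0·0.06200 + 130.0·228.0) / 676.0 = 29670/676.0 = 43.90 µg/L.
1.7%/h lost → k = −ln(1 − 0.017) = 0.01715 h⁻¹.
43.90·exp(−k·t) = 26 → t = ln(43.90/26)/k = 110000 s = 30.55 h.

30.5 h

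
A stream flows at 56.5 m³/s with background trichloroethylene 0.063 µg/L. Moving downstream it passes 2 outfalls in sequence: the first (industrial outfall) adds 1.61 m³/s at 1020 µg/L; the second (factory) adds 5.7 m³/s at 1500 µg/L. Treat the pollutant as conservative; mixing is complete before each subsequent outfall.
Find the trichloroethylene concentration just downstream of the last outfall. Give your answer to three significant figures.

Outfall 1: combined Q = 58.11 m³/s; C = (56.50·0.06300 + 1.610·1020)/58.11 = 28.32 µg/L.
Outfall 2: combined Q = 63.81 m³/s; C = (58.11·28.32 + 5.700·1500)/63.81 = 159.8 µg/L.

160 µg/L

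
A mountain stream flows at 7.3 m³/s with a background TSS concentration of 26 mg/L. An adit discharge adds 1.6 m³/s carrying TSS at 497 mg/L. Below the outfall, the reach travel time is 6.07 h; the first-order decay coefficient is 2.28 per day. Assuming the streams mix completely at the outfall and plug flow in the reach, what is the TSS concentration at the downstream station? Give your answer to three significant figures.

62.2 mg/L

Mass balance: C = (7.300·26.00 + 1.600·497.0) / 8.900 = 985.0/8.900 = 110.7 mg/L.
First-order decay: C = 110.7·exp(−k·t) = 110.7·0.5618 = 62.17 mg/L.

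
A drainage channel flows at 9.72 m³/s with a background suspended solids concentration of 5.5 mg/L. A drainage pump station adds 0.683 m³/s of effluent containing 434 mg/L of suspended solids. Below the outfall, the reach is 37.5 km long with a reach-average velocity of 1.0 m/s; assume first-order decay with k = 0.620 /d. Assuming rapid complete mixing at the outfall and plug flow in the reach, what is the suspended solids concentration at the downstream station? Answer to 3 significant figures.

Flow-weighted average: C = (9.720·5.500 + 0.6830·434.0) / 10.40 = 349.9/10.40 = 33.63 mg/L.
Travel time t = 37.5·1000 / 1.0 = 37500 s = 10.42 h.
After decay, C = 33.63 × e^(−kt) = 33.63 × 0.7641 = 25.70 mg/L.

25.7 mg/L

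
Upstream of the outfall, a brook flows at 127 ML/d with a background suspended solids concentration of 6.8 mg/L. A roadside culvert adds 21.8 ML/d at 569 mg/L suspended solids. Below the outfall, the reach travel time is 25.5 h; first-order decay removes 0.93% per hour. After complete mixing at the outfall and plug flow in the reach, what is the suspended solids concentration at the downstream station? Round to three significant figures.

70.3 mg/L

Mixed concentration C = ΣQC/ΣQ = (127.0·6.800 + 21.80·569.0) / 148.8 = 13270/148.8 = 89.17 mg/L.
0.93%/h lost → k = −ln(1 − 0.0093) = 0.009344 h⁻¹.
First-order decay: C = 89.17·exp(−k·t) = 89.17·0.7880 = 70.26 mg/L.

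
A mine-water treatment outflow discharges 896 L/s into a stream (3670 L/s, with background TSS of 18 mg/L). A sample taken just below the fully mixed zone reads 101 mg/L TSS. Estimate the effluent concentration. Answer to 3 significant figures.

Mass balance: 3670·18.00 + 896.0·Cₑ = 4566·101.0
→ Cₑ = (4566·101.0 − 3670·18.00) / 896.0 = 441.0 mg/L.

441 mg/L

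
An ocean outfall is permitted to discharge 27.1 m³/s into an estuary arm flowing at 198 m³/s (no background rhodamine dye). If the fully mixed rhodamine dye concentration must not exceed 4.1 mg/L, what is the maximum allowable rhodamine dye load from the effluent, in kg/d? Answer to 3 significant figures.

79700 kg/d

Mass balance at the limit: 198.0·0 + 27.10·Cₑ = 225.1·4.1 → Cₑ = 34.06 mg/L.
Load = 27.10 m³/s × 34.06 g/m³ × 86 400 s/d = 79740 kg/d.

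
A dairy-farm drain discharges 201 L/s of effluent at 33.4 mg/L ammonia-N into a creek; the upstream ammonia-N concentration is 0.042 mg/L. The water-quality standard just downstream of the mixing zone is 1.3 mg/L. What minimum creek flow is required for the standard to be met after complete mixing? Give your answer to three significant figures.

Set C_mix = 1.3: (Q·0.04200 + 201.0·33.40) / (Q + 201.0) = 1.3
→ Q = 201.0·(33.40 − 1.3)/(1.3 − 0.04200) = 5129 L/s.

5130 L/s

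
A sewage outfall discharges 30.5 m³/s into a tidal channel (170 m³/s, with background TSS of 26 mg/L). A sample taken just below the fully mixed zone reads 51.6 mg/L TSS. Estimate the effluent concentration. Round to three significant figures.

Mass balance: 170.0·26.00 + 30.50·Cₑ = 200.5·51.60
→ Cₑ = (200.5·51.60 − 170.0·26.00) / 30.50 = 194.3 mg/L.

194 mg/L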